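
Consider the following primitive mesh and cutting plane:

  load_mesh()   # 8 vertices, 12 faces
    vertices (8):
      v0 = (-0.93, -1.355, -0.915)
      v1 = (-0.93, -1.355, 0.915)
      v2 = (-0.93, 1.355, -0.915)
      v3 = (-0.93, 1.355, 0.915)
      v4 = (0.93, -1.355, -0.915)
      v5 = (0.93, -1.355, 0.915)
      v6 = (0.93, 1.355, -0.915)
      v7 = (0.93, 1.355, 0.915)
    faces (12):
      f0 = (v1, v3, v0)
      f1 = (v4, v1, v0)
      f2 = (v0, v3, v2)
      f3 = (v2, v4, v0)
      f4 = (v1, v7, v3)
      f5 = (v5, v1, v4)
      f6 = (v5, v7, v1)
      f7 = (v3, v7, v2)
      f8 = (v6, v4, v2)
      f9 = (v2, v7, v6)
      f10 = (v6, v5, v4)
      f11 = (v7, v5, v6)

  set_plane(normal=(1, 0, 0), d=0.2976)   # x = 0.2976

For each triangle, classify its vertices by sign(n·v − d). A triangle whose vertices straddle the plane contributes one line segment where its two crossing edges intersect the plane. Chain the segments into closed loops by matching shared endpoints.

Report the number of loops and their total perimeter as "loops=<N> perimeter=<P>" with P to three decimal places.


loops=1 perimeter=9.080

Straddling triangles (8 of 12):
  (v4,v1,v0) [+--] → (0.2976, -1.355, -0.2928)–(0.2976, -1.355, -0.915)  len=0.6222
  (v2,v4,v0) [-+-] → (0.2976, -0.4336, -0.915)–(0.2976, -1.355, -0.915)  len=0.9214
  (v1,v7,v3) [-+-] → (0.2976, 0.4336, 0.915)–(0.2976, 1.355, 0.915)  len=0.9214
  (v5,v1,v4) [+-+] → (0.2976, -1.355, 0.915)–(0.2976, -1.355, -0.2928)  len=1.2078
  (v5,v7,v1) [++-] → (0.2976, 0.4336, 0.915)–(0.2976, -1.355, 0.915)  len=1.7886
  (v3,v7,v2) [-+-] → (0.2976, 1.355, 0.915)–(0.2976, 1.355, 0.2928)  len=0.6222
  (v6,v4,v2) [++-] → (0.2976, -0.4336, -0.915)–(0.2976, 1.355, -0.915)  len=1.7886
  (v2,v7,v6) [-++] → (0.2976, 1.355, 0.2928)–(0.2976, 1.355, -0.915)  len=1.2078

Chained into 1 loop(s):
  loop 1: 8 segments, perimeter = 9.0800
Total perimeter = 9.080


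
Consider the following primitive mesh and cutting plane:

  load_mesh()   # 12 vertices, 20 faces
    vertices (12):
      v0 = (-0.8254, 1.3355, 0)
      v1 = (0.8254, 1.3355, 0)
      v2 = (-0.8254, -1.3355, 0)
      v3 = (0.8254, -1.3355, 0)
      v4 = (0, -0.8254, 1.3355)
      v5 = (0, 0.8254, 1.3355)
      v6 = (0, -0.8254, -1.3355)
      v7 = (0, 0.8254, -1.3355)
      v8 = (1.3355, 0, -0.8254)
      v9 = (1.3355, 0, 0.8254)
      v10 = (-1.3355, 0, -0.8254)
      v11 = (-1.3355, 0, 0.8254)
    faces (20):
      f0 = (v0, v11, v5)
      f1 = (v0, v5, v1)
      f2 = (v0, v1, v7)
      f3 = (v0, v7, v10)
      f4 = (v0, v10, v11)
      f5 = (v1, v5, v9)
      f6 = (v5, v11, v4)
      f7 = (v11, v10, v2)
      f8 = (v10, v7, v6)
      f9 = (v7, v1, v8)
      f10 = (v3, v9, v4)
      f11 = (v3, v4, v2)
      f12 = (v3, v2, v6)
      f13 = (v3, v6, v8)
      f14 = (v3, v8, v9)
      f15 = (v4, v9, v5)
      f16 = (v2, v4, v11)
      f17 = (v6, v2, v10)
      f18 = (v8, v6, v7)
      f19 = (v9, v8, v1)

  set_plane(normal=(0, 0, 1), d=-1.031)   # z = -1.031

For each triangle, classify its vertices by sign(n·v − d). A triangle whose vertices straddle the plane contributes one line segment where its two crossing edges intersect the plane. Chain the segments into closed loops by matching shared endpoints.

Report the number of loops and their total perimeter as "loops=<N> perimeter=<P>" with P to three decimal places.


Straddling triangles (8 of 20):
  (v0,v1,v7) [++-] → (0.188195, 0.941705, -1.031)–(-0.188195, 0.941705, -1.031)  len=0.3764
  (v0,v7,v10) [+-+] → (-0.188195, 0.941705, -1.031)–(-0.797216, 0.332684, -1.031)  len=0.8613
  (v10,v7,v6) [+--] → (-0.797216, 0.332684, -1.031)–(-0.797216, -0.332684, -1.031)  len=0.6654
  (v7,v1,v8) [-++] → (0.188195, 0.941705, -1.031)–(0.797216, 0.332684, -1.031)  len=0.8613
  (v3,v2,v6) [++-] → (-0.188195, -0.941705, -1.031)–(0.188195, -0.941705, -1.031)  len=0.3764
  (v3,v6,v8) [+-+] → (0.188195, -0.941705, -1.031)–(0.797216, -0.332684, -1.031)  len=0.8613
  (v6,v2,v10) [-++] → (-0.188195, -0.941705, -1.031)–(-0.797216, -0.332684, -1.031)  len=0.8613
  (v8,v6,v7) [+--] → (0.797216, -0.332684, -1.031)–(0.797216, 0.332684, -1.031)  len=0.6654

Chained into 1 loop(s):
  loop 1: 8 segments, perimeter = 5.5287
Total perimeter = 5.529

loops=1 perimeter=5.529


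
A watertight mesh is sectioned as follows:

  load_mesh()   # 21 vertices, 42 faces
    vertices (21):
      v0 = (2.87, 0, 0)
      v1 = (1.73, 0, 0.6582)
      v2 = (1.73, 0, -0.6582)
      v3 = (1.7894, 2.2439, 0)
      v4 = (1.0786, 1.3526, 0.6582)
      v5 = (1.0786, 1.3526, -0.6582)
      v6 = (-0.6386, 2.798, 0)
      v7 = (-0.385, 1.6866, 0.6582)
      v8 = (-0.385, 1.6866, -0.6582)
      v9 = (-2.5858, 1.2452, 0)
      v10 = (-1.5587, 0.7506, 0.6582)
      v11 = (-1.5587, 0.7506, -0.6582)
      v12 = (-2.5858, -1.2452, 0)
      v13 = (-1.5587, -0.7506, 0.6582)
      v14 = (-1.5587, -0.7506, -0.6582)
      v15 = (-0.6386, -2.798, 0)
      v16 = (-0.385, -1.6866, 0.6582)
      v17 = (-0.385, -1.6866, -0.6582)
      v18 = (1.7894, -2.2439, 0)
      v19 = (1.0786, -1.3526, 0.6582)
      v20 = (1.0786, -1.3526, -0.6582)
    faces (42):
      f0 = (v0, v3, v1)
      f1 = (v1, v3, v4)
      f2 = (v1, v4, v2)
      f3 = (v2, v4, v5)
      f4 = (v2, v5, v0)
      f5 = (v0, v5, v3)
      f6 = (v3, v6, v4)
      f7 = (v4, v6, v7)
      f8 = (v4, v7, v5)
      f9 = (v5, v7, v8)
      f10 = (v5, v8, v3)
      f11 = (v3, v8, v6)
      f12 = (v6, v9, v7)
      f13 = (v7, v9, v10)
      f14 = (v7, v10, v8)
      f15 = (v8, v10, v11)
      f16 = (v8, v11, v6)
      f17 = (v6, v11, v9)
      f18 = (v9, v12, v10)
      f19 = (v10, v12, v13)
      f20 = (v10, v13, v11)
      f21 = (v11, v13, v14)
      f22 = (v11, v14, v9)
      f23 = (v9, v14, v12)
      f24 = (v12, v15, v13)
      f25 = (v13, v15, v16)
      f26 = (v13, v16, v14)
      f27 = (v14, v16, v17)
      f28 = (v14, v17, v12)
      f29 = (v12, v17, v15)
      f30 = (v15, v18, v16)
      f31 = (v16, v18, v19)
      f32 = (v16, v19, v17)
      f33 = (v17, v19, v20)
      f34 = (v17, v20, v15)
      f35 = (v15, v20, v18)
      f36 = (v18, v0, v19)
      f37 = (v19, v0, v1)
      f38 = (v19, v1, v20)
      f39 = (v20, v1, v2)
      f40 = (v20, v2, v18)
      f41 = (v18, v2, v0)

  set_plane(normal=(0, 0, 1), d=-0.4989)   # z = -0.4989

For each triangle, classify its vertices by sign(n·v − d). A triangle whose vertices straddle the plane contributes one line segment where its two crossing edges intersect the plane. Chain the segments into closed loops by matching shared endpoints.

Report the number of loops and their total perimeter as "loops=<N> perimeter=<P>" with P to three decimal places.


Straddling triangles (28 of 42):
  (v1,v4,v2) [++-] → (1.65117, 0.163681, -0.4989)–(1.73, 0, -0.4989)  len=0.1817
  (v2,v4,v5) [-+-] → (1.65117, 0.163681, -0.4989)–(1.0786, 1.3526, -0.4989)  len=1.3196
  (v2,v5,v0) [--+] → (1.51216, 1.02524, -0.4989)–(2.00591, 0, -0.4989)  len=1.1379
  (v0,v5,v3) [+-+] → (1.51216, 1.02524, -0.4989)–(1.25063, 1.56832, -0.4989)  len=0.6028
  (v4,v7,v5) [++-] → (0.901487, 1.39302, -0.4989)–(1.0786, 1.3526, -0.4989)  len=0.1817
  (v5,v7,v8) [-+-] → (0.901487, 1.39302, -0.4989)–(-0.385, 1.6866, -0.4989)  len=1.3196
  (v5,v8,v3) [--+] → (0.141256, 1.82148, -0.4989)–(1.25063, 1.56832, -0.4989)  len=1.1379
  (v3,v8,v6) [+-+] → (0.141256, 1.82148, -0.4989)–(-0.446377, 1.95559, -0.4989)  len=0.6027
  (v7,v10,v8) [++-] → (-0.527032, 1.57333, -0.4989)–(-0.385, 1.6866, -0.4989)  len=0.1817
  (v8,v10,v11) [-+-] → (-0.527032, 1.57333, -0.4989)–(-1.5587, 0.7506, -0.4989)  len=1.3196
  (v8,v11,v6) [--+] → (-1.33601, 1.24612, -0.4989)–(-0.446377, 1.95559, -0.4989)  len=1.1379
  (v6,v11,v9) [+-+] → (-1.33601, 1.24612, -0.4989)–(-1.80728, 0.870305, -0.4989)  len=0.6028
  (v10,v13,v11) [++-] → (-1.5587, 0.568937, -0.4989)–(-1.5587, 0.7506, -0.4989)  len=0.1817
  (v11,v13,v14) [-+-] → (-1.5587, 0.568937, -0.4989)–(-1.5587, -0.7506, -0.4989)  len=1.3195
  (v11,v14,v9) [--+] → (-1.80728, -0.267569, -0.4989)–(-1.80728, 0.870305, -0.4989)  len=1.1379
  (v9,v14,v12) [+-+] → (-1.80728, -0.267569, -0.4989)–(-1.80728, -0.870305, -0.4989)  len=0.6027
  (v13,v16,v14) [++-] → (-1.41667, -0.863867, -0.4989)–(-1.5587, -0.7506, -0.4989)  len=0.1817
  (v14,v16,v17) [-+-] → (-1.41667, -0.863867, -0.4989)–(-0.385, -1.6866, -0.4989)  len=1.3196
  (v14,v17,v12) [--+] → (-0.917646, -1.57977, -0.4989)–(-1.80728, -0.870305, -0.4989)  len=1.1379
  (v12,v17,v15) [+-+] → (-0.917646, -1.57977, -0.4989)–(-0.446377, -1.95559, -0.4989)  len=0.6028
  (v16,v19,v17) [++-] → (-0.207887, -1.64618, -0.4989)–(-0.385, -1.6866, -0.4989)  len=0.1817
  (v17,v19,v20) [-+-] → (-0.207887, -1.64618, -0.4989)–(1.0786, -1.3526, -0.4989)  len=1.3196
  (v17,v20,v15) [--+] → (0.662997, -1.70242, -0.4989)–(-0.446377, -1.95559, -0.4989)  len=1.1379
  (v15,v20,v18) [+-+] → (0.662997, -1.70242, -0.4989)–(1.25063, -1.56832, -0.4989)  len=0.6027
  (v19,v1,v20) [++-] → (1.15743, -1.18892, -0.4989)–(1.0786, -1.3526, -0.4989)  len=0.1817
  (v20,v1,v2) [-+-] → (1.15743, -1.18892, -0.4989)–(1.73, 0, -0.4989)  len=1.3196
  (v20,v2,v18) [--+] → (1.74438, -0.543077, -0.4989)–(1.25063, -1.56832, -0.4989)  len=1.1379
  (v18,v2,v0) [+-+] → (1.74438, -0.543077, -0.4989)–(2.00591, 0, -0.4989)  len=0.6028

Chained into 2 loop(s):
  loop 1: 14 segments, perimeter = 10.5087
  loop 2: 14 segments, perimeter = 12.1846
Total perimeter = 22.693

loops=2 perimeter=22.693


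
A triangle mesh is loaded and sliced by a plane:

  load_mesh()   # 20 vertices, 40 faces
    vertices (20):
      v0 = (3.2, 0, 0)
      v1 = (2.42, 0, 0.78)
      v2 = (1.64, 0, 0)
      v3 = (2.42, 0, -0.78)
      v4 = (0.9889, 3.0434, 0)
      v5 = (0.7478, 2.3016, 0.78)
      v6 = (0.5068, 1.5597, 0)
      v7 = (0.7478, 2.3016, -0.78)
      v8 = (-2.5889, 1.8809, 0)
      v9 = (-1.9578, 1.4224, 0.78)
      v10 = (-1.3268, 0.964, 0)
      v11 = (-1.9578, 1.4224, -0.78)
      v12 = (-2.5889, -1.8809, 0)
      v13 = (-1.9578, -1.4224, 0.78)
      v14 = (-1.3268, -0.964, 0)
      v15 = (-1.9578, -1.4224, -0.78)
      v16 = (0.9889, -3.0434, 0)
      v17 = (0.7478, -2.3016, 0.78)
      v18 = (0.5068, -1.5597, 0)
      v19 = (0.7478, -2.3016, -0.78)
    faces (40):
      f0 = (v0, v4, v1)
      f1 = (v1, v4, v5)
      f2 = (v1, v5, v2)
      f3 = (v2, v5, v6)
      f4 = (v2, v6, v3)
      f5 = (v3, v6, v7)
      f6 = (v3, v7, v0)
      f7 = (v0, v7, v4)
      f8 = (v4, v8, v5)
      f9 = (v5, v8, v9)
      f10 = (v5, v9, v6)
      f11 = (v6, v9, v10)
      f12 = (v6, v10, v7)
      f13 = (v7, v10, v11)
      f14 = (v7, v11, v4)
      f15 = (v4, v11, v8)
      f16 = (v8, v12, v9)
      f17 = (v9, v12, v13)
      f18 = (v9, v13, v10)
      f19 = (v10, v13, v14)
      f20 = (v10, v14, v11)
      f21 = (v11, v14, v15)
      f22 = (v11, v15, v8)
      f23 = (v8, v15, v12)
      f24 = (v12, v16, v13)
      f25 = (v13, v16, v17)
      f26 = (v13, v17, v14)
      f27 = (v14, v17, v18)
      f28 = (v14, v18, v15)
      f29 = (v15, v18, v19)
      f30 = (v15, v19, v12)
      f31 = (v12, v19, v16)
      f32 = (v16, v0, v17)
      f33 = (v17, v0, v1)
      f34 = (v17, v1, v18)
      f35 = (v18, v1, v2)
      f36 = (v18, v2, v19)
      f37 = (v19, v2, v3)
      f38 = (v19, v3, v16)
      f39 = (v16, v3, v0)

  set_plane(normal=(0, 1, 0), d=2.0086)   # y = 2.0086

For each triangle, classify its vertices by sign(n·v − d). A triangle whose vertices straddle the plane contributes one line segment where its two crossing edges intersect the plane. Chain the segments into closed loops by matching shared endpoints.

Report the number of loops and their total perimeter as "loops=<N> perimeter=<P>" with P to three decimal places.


Straddling triangles (14 of 40):
  (v0,v4,v1) [-+-] → (1.74071, 2.0086, 0)–(1.47549, 2.0086, 0.265211)  len=0.3751
  (v1,v4,v5) [-++] → (1.47549, 2.0086, 0.265211)–(0.960676, 2.0086, 0.78)  len=0.7280
  (v1,v5,v2) [-+-] → (0.960676, 2.0086, 0.78)–(0.86138, 2.0086, 0.680704)  len=0.1404
  (v2,v5,v6) [-+-] → (0.86138, 2.0086, 0.680704)–(0.652621, 2.0086, 0.471953)  len=0.2952
  (v3,v6,v7) [--+] → (0.652621, 2.0086, -0.471953)–(0.960676, 2.0086, -0.78)  len=0.4356
  (v3,v7,v0) [-+-] → (0.960676, 2.0086, -0.78)–(1.05997, 2.0086, -0.680704)  len=0.1404
  (v0,v7,v4) [-++] → (1.05997, 2.0086, -0.680704)–(1.74071, 2.0086, 0)  len=0.9627
  (v4,v8,v5) [+-+] → (-2.19588, 2.0086, 0)–(-1.57607, 2.0086, 0.236763)  len=0.6635
  (v5,v8,v9) [+--] → (-1.57607, 2.0086, 0.236763)–(-0.153862, 2.0086, 0.78)  len=1.5224
  (v5,v9,v6) [+--] → (-0.153862, 2.0086, 0.78)–(0.652621, 2.0086, 0.471953)  len=0.8633
  (v6,v10,v7) [--+] → (0.293361, 2.0086, -0.609142)–(0.652621, 2.0086, -0.471953)  len=0.3846
  (v7,v10,v11) [+--] → (0.293361, 2.0086, -0.609142)–(-0.153862, 2.0086, -0.78)  len=0.4787
  (v7,v11,v4) [+-+] → (-0.153862, 2.0086, -0.78)–(-0.892189, 2.0086, -0.49793)  len=0.7904
  (v4,v11,v8) [+--] → (-0.892189, 2.0086, -0.49793)–(-2.19588, 2.0086, 0)  len=1.3955

Chained into 1 loop(s):
  loop 1: 14 segments, perimeter = 9.1760
Total perimeter = 9.176

loops=1 perimeter=9.176


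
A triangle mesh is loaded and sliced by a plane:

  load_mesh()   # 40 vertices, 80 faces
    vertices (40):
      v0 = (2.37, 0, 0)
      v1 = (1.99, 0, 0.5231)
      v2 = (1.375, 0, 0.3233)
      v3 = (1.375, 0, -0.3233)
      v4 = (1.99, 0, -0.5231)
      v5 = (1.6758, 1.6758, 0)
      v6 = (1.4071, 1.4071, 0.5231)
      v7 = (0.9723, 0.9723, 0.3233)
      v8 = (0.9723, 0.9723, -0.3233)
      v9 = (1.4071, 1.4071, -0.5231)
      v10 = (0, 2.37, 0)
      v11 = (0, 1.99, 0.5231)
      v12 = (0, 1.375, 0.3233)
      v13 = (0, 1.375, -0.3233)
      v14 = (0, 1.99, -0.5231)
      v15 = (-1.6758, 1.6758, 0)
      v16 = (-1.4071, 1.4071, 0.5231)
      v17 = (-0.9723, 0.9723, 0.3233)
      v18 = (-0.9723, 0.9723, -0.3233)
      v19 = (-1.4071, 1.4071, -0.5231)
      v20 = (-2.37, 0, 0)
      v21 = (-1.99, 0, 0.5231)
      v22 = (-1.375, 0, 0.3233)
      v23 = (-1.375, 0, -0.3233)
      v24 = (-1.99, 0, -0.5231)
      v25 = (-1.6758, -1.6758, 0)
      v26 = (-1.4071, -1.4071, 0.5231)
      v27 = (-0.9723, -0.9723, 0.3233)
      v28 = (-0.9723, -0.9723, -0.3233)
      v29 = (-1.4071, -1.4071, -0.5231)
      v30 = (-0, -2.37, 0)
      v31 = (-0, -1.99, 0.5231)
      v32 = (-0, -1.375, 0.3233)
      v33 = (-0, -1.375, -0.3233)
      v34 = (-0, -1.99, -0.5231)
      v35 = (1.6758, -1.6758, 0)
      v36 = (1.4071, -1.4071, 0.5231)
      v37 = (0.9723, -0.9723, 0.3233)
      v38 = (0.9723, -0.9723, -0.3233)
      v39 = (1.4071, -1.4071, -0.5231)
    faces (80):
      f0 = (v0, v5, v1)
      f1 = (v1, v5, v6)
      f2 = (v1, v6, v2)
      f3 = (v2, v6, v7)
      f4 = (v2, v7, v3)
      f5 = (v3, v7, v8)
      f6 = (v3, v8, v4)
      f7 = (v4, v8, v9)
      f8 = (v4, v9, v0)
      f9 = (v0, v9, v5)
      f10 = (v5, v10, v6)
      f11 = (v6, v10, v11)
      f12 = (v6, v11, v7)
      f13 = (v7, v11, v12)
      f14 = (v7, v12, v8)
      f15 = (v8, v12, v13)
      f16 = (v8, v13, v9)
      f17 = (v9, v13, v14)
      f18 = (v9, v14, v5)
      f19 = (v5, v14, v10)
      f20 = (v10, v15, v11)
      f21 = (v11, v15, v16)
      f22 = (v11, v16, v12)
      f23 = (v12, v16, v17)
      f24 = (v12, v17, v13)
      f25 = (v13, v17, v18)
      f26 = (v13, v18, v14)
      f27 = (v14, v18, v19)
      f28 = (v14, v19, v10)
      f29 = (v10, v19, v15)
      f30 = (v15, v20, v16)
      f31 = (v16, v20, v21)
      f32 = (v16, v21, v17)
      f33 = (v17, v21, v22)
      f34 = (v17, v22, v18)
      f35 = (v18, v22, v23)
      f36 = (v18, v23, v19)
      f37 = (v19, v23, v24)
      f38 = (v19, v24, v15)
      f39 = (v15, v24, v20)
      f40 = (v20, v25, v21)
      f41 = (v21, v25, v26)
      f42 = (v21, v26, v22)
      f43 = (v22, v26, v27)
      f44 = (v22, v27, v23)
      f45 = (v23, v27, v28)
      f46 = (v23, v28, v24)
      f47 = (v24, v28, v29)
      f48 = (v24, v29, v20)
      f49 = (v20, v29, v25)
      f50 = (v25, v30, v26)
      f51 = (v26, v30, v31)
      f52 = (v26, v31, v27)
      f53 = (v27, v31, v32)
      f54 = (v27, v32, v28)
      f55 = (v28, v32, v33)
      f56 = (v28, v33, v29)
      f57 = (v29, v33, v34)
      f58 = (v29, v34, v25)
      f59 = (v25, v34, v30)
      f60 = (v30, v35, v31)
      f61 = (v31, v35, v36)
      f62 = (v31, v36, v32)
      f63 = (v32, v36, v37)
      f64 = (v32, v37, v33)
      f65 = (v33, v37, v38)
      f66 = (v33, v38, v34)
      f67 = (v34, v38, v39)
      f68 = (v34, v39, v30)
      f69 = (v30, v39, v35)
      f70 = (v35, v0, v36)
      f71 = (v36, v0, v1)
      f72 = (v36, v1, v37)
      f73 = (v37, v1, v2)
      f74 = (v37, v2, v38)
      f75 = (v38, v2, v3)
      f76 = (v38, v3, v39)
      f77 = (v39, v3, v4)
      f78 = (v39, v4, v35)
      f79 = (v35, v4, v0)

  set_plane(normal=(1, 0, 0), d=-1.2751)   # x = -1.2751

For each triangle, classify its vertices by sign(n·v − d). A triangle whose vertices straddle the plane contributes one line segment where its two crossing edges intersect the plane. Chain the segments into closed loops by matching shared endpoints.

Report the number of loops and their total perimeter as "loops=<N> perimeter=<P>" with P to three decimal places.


loops=2 perimeter=8.837

Straddling triangles (24 of 80):
  (v10,v15,v11) [+-+] → (-1.2751, 1.84179, 0)–(-1.2751, 1.75093, 0.125078)  len=0.1546
  (v11,v15,v16) [+--] → (-1.2751, 1.75093, 0.125078)–(-1.2751, 1.46178, 0.5231)  len=0.4920
  (v11,v16,v12) [+-+] → (-1.2751, 1.46178, 0.5231)–(-1.2751, 1.40409, 0.504357)  len=0.0607
  (v12,v16,v17) [+-+] → (-1.2751, 1.40409, 0.504357)–(-1.2751, 1.2751, 0.462443)  len=0.1356
  (v14,v18,v19) [++-] → (-1.2751, 1.2751, -0.462443)–(-1.2751, 1.46178, -0.5231)  len=0.1963
  (v14,v19,v10) [+-+] → (-1.2751, 1.46178, -0.5231)–(-1.2751, 1.49743, -0.474028)  len=0.0607
  (v10,v19,v15) [+--] → (-1.2751, 1.49743, -0.474028)–(-1.2751, 1.84179, 0)  len=0.5859
  (v16,v21,v17) [--+] → (-1.2751, 0.683008, 0.382747)–(-1.2751, 1.2751, 0.462443)  len=0.5974
  (v17,v21,v22) [+--] → (-1.2751, 0.683008, 0.382747)–(-1.2751, 0.241204, 0.3233)  len=0.4458
  (v17,v22,v18) [+-+] → (-1.2751, 0.241204, 0.3233)–(-1.2751, 0.241204, 0.162894)  len=0.1604
  (v18,v22,v23) [+--] → (-1.2751, 0.241204, 0.162894)–(-1.2751, 0.241204, -0.3233)  len=0.4862
  (v18,v23,v19) [+--] → (-1.2751, 0.241204, -0.3233)–(-1.2751, 1.2751, -0.462443)  len=1.0432
  (v22,v26,v27) [--+] → (-1.2751, -1.2751, 0.462443)–(-1.2751, -0.241204, 0.3233)  len=1.0432
  (v22,v27,v23) [-+-] → (-1.2751, -0.241204, 0.3233)–(-1.2751, -0.241204, -0.162894)  len=0.4862
  (v23,v27,v28) [-++] → (-1.2751, -0.241204, -0.162894)–(-1.2751, -0.241204, -0.3233)  len=0.1604
  (v23,v28,v24) [-+-] → (-1.2751, -0.241204, -0.3233)–(-1.2751, -0.683008, -0.382747)  len=0.4458
  (v24,v28,v29) [-+-] → (-1.2751, -0.683008, -0.382747)–(-1.2751, -1.2751, -0.462443)  len=0.5974
  (v25,v30,v26) [-+-] → (-1.2751, -1.84179, 0)–(-1.2751, -1.49743, 0.474028)  len=0.5859
  (v26,v30,v31) [-++] → (-1.2751, -1.49743, 0.474028)–(-1.2751, -1.46178, 0.5231)  len=0.0607
  (v26,v31,v27) [-++] → (-1.2751, -1.46178, 0.5231)–(-1.2751, -1.2751, 0.462443)  len=0.1963
  (v28,v33,v29) [++-] → (-1.2751, -1.40409, -0.504357)–(-1.2751, -1.2751, -0.462443)  len=0.1356
  (v29,v33,v34) [-++] → (-1.2751, -1.40409, -0.504357)–(-1.2751, -1.46178, -0.5231)  len=0.0607
  (v29,v34,v25) [-+-] → (-1.2751, -1.46178, -0.5231)–(-1.2751, -1.75093, -0.125078)  len=0.4920
  (v25,v34,v30) [-++] → (-1.2751, -1.75093, -0.125078)–(-1.2751, -1.84179, 0)  len=0.1546

Chained into 2 loop(s):
  loop 1: 12 segments, perimeter = 4.4187
  loop 2: 12 segments, perimeter = 4.4187
Total perimeter = 8.837


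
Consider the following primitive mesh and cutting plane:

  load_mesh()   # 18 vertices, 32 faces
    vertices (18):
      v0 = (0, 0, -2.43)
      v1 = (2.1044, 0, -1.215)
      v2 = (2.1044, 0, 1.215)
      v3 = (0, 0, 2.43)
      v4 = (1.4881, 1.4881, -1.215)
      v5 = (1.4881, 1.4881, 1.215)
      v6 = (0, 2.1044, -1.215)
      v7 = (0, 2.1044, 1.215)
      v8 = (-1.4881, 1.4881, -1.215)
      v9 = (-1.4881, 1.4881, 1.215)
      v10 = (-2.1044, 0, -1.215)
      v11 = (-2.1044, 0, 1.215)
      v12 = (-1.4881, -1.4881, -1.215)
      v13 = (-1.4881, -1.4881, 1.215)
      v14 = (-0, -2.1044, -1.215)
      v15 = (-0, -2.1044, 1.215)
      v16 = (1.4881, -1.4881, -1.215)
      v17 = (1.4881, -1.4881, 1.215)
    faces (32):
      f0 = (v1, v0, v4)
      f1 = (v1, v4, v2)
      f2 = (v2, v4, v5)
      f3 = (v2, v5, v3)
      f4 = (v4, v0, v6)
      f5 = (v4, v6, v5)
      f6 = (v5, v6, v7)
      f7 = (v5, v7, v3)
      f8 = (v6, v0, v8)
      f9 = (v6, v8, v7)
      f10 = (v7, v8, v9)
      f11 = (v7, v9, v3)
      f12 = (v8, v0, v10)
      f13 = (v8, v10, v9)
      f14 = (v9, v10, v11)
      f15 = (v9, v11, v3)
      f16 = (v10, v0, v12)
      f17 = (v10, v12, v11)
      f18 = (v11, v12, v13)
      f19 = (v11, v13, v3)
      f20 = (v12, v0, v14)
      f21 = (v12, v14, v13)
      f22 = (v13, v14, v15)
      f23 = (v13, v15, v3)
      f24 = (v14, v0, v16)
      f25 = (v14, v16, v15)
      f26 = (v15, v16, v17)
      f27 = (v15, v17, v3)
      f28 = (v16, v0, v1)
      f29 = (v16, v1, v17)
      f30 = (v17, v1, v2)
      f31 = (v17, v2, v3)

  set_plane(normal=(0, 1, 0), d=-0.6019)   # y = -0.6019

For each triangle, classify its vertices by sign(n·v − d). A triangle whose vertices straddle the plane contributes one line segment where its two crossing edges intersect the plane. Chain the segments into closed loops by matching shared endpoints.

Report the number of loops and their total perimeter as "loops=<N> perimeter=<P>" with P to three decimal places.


Straddling triangles (12 of 32):
  (v10,v0,v12) [++-] → (-0.6019, -0.6019, -1.93856)–(-1.85512, -0.6019, -1.215)  len=1.4471
  (v10,v12,v11) [+-+] → (-1.85512, -0.6019, -1.215)–(-1.85512, -0.6019, 0.232125)  len=1.4471
  (v11,v12,v13) [+--] → (-1.85512, -0.6019, 0.232125)–(-1.85512, -0.6019, 1.215)  len=0.9829
  (v11,v13,v3) [+-+] → (-1.85512, -0.6019, 1.215)–(-0.6019, -0.6019, 1.93856)  len=1.4471
  (v12,v0,v14) [-+-] → (-0.6019, -0.6019, -1.93856)–(0, -0.6019, -2.08249)  len=0.6189
  (v13,v15,v3) [--+] → (0, -0.6019, 2.08249)–(-0.6019, -0.6019, 1.93856)  len=0.6189
  (v14,v0,v16) [-+-] → (0, -0.6019, -2.08249)–(0.6019, -0.6019, -1.93856)  len=0.6189
  (v15,v17,v3) [--+] → (0.6019, -0.6019, 1.93856)–(0, -0.6019, 2.08249)  len=0.6189
  (v16,v0,v1) [-++] → (0.6019, -0.6019, -1.93856)–(1.85512, -0.6019, -1.215)  len=1.4471
  (v16,v1,v17) [-+-] → (1.85512, -0.6019, -1.215)–(1.85512, -0.6019, -0.232125)  len=0.9829
  (v17,v1,v2) [-++] → (1.85512, -0.6019, -0.232125)–(1.85512, -0.6019, 1.215)  len=1.4471
  (v17,v2,v3) [-++] → (1.85512, -0.6019, 1.215)–(0.6019, -0.6019, 1.93856)  len=1.4471

Chained into 1 loop(s):
  loop 1: 12 segments, perimeter = 13.1239
Total perimeter = 13.124

loops=1 perimeter=13.124


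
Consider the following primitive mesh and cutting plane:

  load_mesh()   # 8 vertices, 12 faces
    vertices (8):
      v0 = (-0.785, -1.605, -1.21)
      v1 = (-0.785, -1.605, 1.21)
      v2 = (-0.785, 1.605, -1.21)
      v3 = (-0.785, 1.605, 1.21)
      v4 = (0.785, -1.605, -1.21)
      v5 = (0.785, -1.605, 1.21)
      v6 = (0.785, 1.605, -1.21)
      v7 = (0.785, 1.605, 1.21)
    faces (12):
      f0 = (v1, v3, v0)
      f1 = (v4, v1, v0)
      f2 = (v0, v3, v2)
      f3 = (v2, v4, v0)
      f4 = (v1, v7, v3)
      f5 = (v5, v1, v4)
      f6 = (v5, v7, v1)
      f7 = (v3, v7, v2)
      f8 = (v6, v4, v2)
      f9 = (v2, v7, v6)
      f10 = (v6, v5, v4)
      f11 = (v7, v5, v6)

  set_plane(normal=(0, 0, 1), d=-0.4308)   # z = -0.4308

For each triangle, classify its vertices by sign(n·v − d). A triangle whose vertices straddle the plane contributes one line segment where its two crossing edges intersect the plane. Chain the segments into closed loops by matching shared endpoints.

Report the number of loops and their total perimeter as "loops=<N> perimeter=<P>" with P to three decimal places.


Straddling triangles (8 of 12):
  (v1,v3,v0) [++-] → (-0.785, -0.571433, -0.4308)–(-0.785, -1.605, -0.4308)  len=1.0336
  (v4,v1,v0) [-+-] → (0.279486, -1.605, -0.4308)–(-0.785, -1.605, -0.4308)  len=1.0645
  (v0,v3,v2) [-+-] → (-0.785, -0.571433, -0.4308)–(-0.785, 1.605, -0.4308)  len=2.1764
  (v5,v1,v4) [++-] → (0.279486, -1.605, -0.4308)–(0.785, -1.605, -0.4308)  len=0.5055
  (v3,v7,v2) [++-] → (-0.279486, 1.605, -0.4308)–(-0.785, 1.605, -0.4308)  len=0.5055
  (v2,v7,v6) [-+-] → (-0.279486, 1.605, -0.4308)–(0.785, 1.605, -0.4308)  len=1.0645
  (v6,v5,v4) [-+-] → (0.785, 0.571433, -0.4308)–(0.785, -1.605, -0.4308)  len=2.1764
  (v7,v5,v6) [++-] → (0.785, 0.571433, -0.4308)–(0.785, 1.605, -0.4308)  len=1.0336

Chained into 1 loop(s):
  loop 1: 8 segments, perimeter = 9.5600
Total perimeter = 9.560

loops=1 perimeter=9.560


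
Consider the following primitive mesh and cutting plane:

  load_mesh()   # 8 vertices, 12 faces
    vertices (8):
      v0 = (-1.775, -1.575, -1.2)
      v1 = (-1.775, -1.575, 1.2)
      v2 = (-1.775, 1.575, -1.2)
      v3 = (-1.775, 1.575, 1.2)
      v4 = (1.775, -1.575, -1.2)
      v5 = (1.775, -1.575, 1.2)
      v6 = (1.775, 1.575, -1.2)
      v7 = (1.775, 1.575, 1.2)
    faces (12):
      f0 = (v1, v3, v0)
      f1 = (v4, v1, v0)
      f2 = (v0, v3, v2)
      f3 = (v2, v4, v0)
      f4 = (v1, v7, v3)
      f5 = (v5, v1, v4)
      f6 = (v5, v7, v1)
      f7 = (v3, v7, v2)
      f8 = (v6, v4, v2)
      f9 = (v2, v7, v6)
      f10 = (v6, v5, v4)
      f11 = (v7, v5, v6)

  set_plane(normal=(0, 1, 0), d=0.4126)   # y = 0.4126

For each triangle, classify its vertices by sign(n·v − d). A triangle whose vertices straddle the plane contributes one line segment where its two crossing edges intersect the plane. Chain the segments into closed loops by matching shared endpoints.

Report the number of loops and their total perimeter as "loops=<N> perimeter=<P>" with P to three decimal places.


loops=1 perimeter=11.900

Straddling triangles (8 of 12):
  (v1,v3,v0) [-+-] → (-1.775, 0.4126, 1.2)–(-1.775, 0.4126, 0.314362)  len=0.8856
  (v0,v3,v2) [-++] → (-1.775, 0.4126, 0.314362)–(-1.775, 0.4126, -1.2)  len=1.5144
  (v2,v4,v0) [+--] → (-0.464994, 0.4126, -1.2)–(-1.775, 0.4126, -1.2)  len=1.3100
  (v1,v7,v3) [-++] → (0.464994, 0.4126, 1.2)–(-1.775, 0.4126, 1.2)  len=2.2400
  (v5,v7,v1) [-+-] → (1.775, 0.4126, 1.2)–(0.464994, 0.4126, 1.2)  len=1.3100
  (v6,v4,v2) [+-+] → (1.775, 0.4126, -1.2)–(-0.464994, 0.4126, -1.2)  len=2.2400
  (v6,v5,v4) [+--] → (1.775, 0.4126, -0.314362)–(1.775, 0.4126, -1.2)  len=0.8856
  (v7,v5,v6) [+-+] → (1.775, 0.4126, 1.2)–(1.775, 0.4126, -0.314362)  len=1.5144

Chained into 1 loop(s):
  loop 1: 8 segments, perimeter = 11.9000
Total perimeter = 11.900


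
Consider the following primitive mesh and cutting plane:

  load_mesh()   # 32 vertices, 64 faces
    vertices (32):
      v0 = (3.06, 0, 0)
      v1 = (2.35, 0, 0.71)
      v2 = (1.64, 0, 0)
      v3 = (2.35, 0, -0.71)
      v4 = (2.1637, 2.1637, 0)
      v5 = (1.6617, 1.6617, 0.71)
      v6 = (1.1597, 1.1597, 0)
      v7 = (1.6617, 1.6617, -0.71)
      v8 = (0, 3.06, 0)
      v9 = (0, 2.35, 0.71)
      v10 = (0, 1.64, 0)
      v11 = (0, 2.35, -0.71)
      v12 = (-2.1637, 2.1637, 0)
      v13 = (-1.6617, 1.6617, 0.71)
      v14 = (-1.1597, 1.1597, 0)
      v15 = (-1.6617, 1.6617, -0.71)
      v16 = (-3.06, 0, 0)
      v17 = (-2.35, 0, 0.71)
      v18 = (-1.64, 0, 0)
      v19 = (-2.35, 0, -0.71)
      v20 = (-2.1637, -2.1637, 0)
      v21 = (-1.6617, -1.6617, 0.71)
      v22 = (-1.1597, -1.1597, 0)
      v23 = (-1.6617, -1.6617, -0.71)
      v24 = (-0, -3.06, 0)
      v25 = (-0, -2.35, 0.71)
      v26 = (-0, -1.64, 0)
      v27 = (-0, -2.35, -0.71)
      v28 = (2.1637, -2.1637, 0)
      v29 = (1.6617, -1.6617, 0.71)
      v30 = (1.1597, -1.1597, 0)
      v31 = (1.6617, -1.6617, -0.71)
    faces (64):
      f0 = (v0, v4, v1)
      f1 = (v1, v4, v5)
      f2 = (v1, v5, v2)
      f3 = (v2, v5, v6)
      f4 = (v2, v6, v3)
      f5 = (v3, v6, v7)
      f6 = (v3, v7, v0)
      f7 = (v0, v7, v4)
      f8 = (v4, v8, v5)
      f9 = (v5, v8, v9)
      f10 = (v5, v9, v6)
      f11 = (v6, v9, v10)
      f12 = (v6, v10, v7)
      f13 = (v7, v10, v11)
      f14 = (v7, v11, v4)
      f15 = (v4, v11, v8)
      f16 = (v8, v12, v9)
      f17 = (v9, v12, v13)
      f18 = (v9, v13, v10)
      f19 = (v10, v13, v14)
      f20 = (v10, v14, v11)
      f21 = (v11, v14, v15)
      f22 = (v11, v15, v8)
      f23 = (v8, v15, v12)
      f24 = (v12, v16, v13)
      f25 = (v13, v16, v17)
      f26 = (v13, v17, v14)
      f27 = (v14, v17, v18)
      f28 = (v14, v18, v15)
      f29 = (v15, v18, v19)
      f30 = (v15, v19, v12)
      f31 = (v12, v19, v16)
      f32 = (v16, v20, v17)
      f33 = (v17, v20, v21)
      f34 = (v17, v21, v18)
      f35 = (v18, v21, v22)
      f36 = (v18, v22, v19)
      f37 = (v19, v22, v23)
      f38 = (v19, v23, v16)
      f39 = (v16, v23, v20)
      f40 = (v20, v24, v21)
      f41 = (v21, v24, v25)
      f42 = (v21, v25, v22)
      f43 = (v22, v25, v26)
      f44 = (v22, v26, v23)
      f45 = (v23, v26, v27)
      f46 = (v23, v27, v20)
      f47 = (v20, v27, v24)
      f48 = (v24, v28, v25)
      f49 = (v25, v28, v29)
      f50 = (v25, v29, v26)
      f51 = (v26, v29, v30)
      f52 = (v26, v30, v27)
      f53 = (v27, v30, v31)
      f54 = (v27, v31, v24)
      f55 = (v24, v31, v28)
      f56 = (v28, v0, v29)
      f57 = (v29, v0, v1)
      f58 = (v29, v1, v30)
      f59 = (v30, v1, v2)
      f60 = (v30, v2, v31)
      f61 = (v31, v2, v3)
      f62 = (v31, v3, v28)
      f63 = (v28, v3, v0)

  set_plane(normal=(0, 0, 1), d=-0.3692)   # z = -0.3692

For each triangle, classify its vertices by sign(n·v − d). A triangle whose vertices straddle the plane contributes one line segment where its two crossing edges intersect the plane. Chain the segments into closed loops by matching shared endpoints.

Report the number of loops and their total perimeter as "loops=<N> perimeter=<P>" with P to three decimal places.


loops=2 perimeter=28.778

Straddling triangles (32 of 64):
  (v2,v6,v3) [++-] → (1.77866, 0.556656, -0.3692)–(2.0092, 0, -0.3692)  len=0.6025
  (v3,v6,v7) [-+-] → (1.77866, 0.556656, -0.3692)–(1.42074, 1.42074, -0.3692)  len=0.9353
  (v3,v7,v0) [--+] → (2.33288, 0.864084, -0.3692)–(2.6908, 0, -0.3692)  len=0.9353
  (v0,v7,v4) [+-+] → (2.33288, 0.864084, -0.3692)–(1.90266, 1.90266, -0.3692)  len=1.1242
  (v6,v10,v7) [++-] → (0.864084, 1.65128, -0.3692)–(1.42074, 1.42074, -0.3692)  len=0.6025
  (v7,v10,v11) [-+-] → (0.864084, 1.65128, -0.3692)–(0, 2.0092, -0.3692)  len=0.9353
  (v7,v11,v4) [--+] → (1.03858, 2.26058, -0.3692)–(1.90266, 1.90266, -0.3692)  len=0.9353
  (v4,v11,v8) [+-+] → (1.03858, 2.26058, -0.3692)–(0, 2.6908, -0.3692)  len=1.1242
  (v10,v14,v11) [++-] → (-0.556656, 1.77866, -0.3692)–(0, 2.0092, -0.3692)  len=0.6025
  (v11,v14,v15) [-+-] → (-0.556656, 1.77866, -0.3692)–(-1.42074, 1.42074, -0.3692)  len=0.9353
  (v11,v15,v8) [--+] → (-0.864084, 2.33288, -0.3692)–(0, 2.6908, -0.3692)  len=0.9353
  (v8,v15,v12) [+-+] → (-0.864084, 2.33288, -0.3692)–(-1.90266, 1.90266, -0.3692)  len=1.1242
  (v14,v18,v15) [++-] → (-1.65128, 0.864084, -0.3692)–(-1.42074, 1.42074, -0.3692)  len=0.6025
  (v15,v18,v19) [-+-] → (-1.65128, 0.864084, -0.3692)–(-2.0092, 0, -0.3692)  len=0.9353
  (v15,v19,v12) [--+] → (-2.26058, 1.03858, -0.3692)–(-1.90266, 1.90266, -0.3692)  len=0.9353
  (v12,v19,v16) [+-+] → (-2.26058, 1.03858, -0.3692)–(-2.6908, 0, -0.3692)  len=1.1242
  (v18,v22,v19) [++-] → (-1.77866, -0.556656, -0.3692)–(-2.0092, 0, -0.3692)  len=0.6025
  (v19,v22,v23) [-+-] → (-1.77866, -0.556656, -0.3692)–(-1.42074, -1.42074, -0.3692)  len=0.9353
  (v19,v23,v16) [--+] → (-2.33288, -0.864084, -0.3692)–(-2.6908, 0, -0.3692)  len=0.9353
  (v16,v23,v20) [+-+] → (-2.33288, -0.864084, -0.3692)–(-1.90266, -1.90266, -0.3692)  len=1.1242
  (v22,v26,v23) [++-] → (-0.864084, -1.65128, -0.3692)–(-1.42074, -1.42074, -0.3692)  len=0.6025
  (v23,v26,v27) [-+-] → (-0.864084, -1.65128, -0.3692)–(0, -2.0092, -0.3692)  len=0.9353
  (v23,v27,v20) [--+] → (-1.03858, -2.26058, -0.3692)–(-1.90266, -1.90266, -0.3692)  len=0.9353
  (v20,v27,v24) [+-+] → (-1.03858, -2.26058, -0.3692)–(0, -2.6908, -0.3692)  len=1.1242
  (v26,v30,v27) [++-] → (0.556656, -1.77866, -0.3692)–(0, -2.0092, -0.3692)  len=0.6025
  (v27,v30,v31) [-+-] → (0.556656, -1.77866, -0.3692)–(1.42074, -1.42074, -0.3692)  len=0.9353
  (v27,v31,v24) [--+] → (0.864084, -2.33288, -0.3692)–(0, -2.6908, -0.3692)  len=0.9353
  (v24,v31,v28) [+-+] → (0.864084, -2.33288, -0.3692)–(1.90266, -1.90266, -0.3692)  len=1.1242
  (v30,v2,v31) [++-] → (1.65128, -0.864084, -0.3692)–(1.42074, -1.42074, -0.3692)  len=0.6025
  (v31,v2,v3) [-+-] → (1.65128, -0.864084, -0.3692)–(2.0092, 0, -0.3692)  len=0.9353
  (v31,v3,v28) [--+] → (2.26058, -1.03858, -0.3692)–(1.90266, -1.90266, -0.3692)  len=0.9353
  (v28,v3,v0) [+-+] → (2.26058, -1.03858, -0.3692)–(2.6908, 0, -0.3692)  len=1.1242

Chained into 2 loop(s):
  loop 1: 16 segments, perimeter = 12.3023
  loop 2: 16 segments, perimeter = 16.4755
Total perimeter = 28.778


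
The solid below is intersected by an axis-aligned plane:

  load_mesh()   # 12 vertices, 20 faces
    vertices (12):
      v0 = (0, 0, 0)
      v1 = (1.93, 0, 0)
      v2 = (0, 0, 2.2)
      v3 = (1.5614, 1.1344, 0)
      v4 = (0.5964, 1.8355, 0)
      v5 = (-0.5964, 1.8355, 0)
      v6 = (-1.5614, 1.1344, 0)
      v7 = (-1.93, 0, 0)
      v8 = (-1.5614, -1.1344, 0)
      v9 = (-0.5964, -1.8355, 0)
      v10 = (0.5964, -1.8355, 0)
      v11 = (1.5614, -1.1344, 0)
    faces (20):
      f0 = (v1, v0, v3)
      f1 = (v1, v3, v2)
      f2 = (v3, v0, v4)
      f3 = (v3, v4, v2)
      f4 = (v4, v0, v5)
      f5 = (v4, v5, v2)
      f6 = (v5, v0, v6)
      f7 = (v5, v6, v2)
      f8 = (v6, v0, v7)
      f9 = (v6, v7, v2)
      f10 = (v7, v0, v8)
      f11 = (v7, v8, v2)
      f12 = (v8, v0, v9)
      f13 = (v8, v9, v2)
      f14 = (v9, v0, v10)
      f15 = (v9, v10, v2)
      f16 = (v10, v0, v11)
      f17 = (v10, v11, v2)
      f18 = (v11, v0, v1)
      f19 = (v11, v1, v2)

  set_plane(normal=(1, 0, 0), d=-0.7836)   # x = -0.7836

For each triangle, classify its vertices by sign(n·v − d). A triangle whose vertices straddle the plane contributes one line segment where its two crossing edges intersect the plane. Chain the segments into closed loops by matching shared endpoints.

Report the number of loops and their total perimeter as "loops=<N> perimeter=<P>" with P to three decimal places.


loops=1 perimeter=7.762

Straddling triangles (8 of 20):
  (v5,v0,v6) [++-] → (-0.7836, 0.569307, 0)–(-0.7836, 1.69949, 0)  len=1.1302
  (v5,v6,v2) [+-+] → (-0.7836, 1.69949, 0)–(-0.7836, 0.569307, 1.09591)  len=1.5743
  (v6,v0,v7) [-+-] → (-0.7836, 0.569307, 0)–(-0.7836, 0, 0)  len=0.5693
  (v6,v7,v2) [--+] → (-0.7836, 0, 1.30678)–(-0.7836, 0.569307, 1.09591)  len=0.6071
  (v7,v0,v8) [-+-] → (-0.7836, 0, 0)–(-0.7836, -0.569307, 0)  len=0.5693
  (v7,v8,v2) [--+] → (-0.7836, -0.569307, 1.09591)–(-0.7836, 0, 1.30678)  len=0.6071
  (v8,v0,v9) [-++] → (-0.7836, -0.569307, 0)–(-0.7836, -1.69949, 0)  len=1.1302
  (v8,v9,v2) [-++] → (-0.7836, -1.69949, 0)–(-0.7836, -0.569307, 1.09591)  len=1.5743

Chained into 1 loop(s):
  loop 1: 8 segments, perimeter = 7.7617
Total perimeter = 7.762


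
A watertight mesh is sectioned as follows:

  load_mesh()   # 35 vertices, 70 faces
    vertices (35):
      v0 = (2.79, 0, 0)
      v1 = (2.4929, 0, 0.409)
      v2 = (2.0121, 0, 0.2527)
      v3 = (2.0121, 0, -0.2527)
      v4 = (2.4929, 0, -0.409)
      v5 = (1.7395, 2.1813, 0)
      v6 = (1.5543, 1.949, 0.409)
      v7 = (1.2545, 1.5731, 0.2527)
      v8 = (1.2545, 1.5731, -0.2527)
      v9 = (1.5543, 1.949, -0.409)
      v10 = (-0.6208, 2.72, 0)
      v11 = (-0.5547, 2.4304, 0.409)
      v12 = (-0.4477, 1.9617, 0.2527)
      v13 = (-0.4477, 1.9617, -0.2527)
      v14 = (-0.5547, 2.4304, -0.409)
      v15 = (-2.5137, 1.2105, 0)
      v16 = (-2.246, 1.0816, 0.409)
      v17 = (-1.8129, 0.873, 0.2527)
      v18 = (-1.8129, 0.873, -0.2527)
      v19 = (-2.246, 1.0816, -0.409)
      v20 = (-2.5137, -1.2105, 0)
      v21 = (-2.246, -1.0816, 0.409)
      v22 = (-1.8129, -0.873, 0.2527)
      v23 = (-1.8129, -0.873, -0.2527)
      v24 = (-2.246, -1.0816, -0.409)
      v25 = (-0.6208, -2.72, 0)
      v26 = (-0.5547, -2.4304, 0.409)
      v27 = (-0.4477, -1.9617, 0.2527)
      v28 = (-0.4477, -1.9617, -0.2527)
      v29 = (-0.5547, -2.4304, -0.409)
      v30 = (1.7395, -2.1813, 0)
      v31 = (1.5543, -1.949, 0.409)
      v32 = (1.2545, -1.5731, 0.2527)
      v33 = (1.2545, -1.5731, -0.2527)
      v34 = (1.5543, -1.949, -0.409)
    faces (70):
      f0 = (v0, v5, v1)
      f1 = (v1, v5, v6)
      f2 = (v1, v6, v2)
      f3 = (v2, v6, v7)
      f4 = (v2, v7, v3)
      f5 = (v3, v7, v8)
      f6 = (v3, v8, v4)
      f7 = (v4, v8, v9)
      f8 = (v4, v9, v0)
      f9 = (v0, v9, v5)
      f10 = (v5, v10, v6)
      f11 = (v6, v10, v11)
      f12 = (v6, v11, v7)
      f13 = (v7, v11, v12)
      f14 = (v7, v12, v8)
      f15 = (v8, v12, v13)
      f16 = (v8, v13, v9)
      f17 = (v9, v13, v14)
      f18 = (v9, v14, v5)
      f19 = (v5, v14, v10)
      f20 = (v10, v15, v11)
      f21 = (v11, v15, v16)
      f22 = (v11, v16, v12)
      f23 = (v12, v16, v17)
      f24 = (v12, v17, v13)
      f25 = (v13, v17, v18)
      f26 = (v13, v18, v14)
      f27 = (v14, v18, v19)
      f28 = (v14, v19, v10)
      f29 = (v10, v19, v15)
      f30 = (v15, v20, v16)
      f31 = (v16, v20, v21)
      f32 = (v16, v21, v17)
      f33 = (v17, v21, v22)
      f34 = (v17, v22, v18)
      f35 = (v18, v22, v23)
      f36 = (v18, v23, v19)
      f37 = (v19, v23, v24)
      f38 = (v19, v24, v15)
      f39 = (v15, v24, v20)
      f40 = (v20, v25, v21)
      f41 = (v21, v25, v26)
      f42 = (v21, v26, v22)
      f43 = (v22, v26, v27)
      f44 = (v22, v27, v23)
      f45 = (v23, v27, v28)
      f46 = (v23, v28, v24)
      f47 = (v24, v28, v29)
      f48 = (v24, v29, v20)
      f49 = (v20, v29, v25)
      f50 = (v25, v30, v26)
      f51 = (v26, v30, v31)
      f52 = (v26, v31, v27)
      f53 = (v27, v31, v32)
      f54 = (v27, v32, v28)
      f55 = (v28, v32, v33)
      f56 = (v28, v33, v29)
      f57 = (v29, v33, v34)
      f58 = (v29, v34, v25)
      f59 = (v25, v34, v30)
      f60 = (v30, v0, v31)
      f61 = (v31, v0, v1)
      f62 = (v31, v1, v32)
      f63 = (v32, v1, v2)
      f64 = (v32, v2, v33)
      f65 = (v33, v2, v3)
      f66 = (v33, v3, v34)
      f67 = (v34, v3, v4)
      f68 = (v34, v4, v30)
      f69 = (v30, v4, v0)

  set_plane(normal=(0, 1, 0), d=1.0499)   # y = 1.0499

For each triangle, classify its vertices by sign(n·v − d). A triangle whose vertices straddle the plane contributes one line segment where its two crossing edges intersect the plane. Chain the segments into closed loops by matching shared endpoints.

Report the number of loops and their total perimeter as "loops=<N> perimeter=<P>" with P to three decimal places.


loops=2 perimeter=5.358

Straddling triangles (22 of 70):
  (v0,v5,v1) [-+-] → (2.28437, 1.0499, 0)–(2.13027, 1.0499, 0.212141)  len=0.2622
  (v1,v5,v6) [-++] → (2.13027, 1.0499, 0.212141)–(1.98729, 1.0499, 0.409)  len=0.2433
  (v1,v6,v2) [-+-] → (1.98729, 1.0499, 0.409)–(1.76549, 1.0499, 0.336897)  len=0.2332
  (v2,v6,v7) [-++] → (1.76549, 1.0499, 0.336897)–(1.50647, 1.0499, 0.2527)  len=0.2724
  (v2,v7,v3) [-+-] → (1.50647, 1.0499, 0.2527)–(1.50647, 1.0499, 0.0846082)  len=0.1681
  (v3,v7,v8) [-++] → (1.50647, 1.0499, 0.0846082)–(1.50647, 1.0499, -0.2527)  len=0.3373
  (v3,v8,v4) [-+-] → (1.50647, 1.0499, -0.2527)–(1.66638, 1.0499, -0.304684)  len=0.1681
  (v4,v8,v9) [-++] → (1.66638, 1.0499, -0.304684)–(1.98729, 1.0499, -0.409)  len=0.3374
  (v4,v9,v0) [-+-] → (1.98729, 1.0499, -0.409)–(2.12435, 1.0499, -0.220323)  len=0.2332
  (v0,v9,v5) [-++] → (2.12435, 1.0499, -0.220323)–(2.28437, 1.0499, 0)  len=0.2723
  (v12,v16,v17) [++-] → (-2.18018, 1.0499, 0.385248)–(-1.59107, 1.0499, 0.2527)  len=0.6038
  (v12,v17,v13) [+-+] → (-1.59107, 1.0499, 0.2527)–(-1.59107, 1.0499, 0.170579)  len=0.0821
  (v13,v17,v18) [+--] → (-1.59107, 1.0499, 0.170579)–(-1.59107, 1.0499, -0.2527)  len=0.4233
  (v13,v18,v14) [+-+] → (-1.59107, 1.0499, -0.2527)–(-1.66999, 1.0499, -0.270454)  len=0.0809
  (v14,v18,v19) [+-+] → (-1.66999, 1.0499, -0.270454)–(-2.18018, 1.0499, -0.385248)  len=0.5230
  (v15,v20,v16) [+-+] → (-2.5137, 1.0499, 0)–(-2.2497, 1.0499, 0.403343)  len=0.4821
  (v16,v20,v21) [+--] → (-2.2497, 1.0499, 0.403343)–(-2.246, 1.0499, 0.409)  len=0.0068
  (v16,v21,v17) [+--] → (-2.246, 1.0499, 0.409)–(-2.18018, 1.0499, 0.385248)  len=0.0700
  (v18,v23,v19) [--+] → (-2.23898, 1.0499, -0.406465)–(-2.18018, 1.0499, -0.385248)  len=0.0625
  (v19,v23,v24) [+--] → (-2.23898, 1.0499, -0.406465)–(-2.246, 1.0499, -0.409)  len=0.0075
  (v19,v24,v15) [+-+] → (-2.246, 1.0499, -0.409)–(-2.49494, 1.0499, -0.0286573)  len=0.4546
  (v15,v24,v20) [+--] → (-2.49494, 1.0499, -0.0286573)–(-2.5137, 1.0499, 0)  len=0.0342

Chained into 2 loop(s):
  loop 1: 10 segments, perimeter = 2.5276
  loop 2: 12 segments, perimeter = 2.8307
Total perimeter = 5.358
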